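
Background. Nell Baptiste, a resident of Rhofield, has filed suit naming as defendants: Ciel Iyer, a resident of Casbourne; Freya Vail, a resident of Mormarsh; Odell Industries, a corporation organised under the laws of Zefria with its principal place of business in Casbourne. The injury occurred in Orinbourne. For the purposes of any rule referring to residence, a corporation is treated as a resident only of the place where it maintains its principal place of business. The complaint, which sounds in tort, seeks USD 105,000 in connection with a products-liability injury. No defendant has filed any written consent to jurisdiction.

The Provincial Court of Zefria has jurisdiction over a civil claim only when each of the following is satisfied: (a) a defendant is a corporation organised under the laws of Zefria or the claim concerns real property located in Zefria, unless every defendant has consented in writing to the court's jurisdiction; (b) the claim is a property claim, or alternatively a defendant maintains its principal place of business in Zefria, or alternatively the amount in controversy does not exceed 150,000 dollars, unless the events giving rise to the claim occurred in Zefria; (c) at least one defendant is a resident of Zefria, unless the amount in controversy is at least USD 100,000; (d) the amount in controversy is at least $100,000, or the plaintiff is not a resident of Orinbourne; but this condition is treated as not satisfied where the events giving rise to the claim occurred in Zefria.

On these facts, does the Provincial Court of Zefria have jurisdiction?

The Provincial Court of Zefria:
  (a) Odell Industries is organised under the laws of Zefria, which satisfies one of the alternatives. Satisfied.
  (b) The amount in controversy is 105,000 dollars, within the USD 150,000 ceiling — that alternative is enough. Satisfied.
  (c) No defendant resides in Zefria (they reside in Casbourne, Mormarsh, Casbourne). However, the amount in controversy is 105,000 dollars, which meets the 100,000 dollars floor, so the 'unless' proviso supplies this condition. Satisfied.
  (d) The amount in controversy is USD 105,000, which meets the $100,000 floor — that alternative is enough. And the carve-out is inapplicable — the operative events occurred in Orinbourne, not Zefria. Met.
  → Jurisdiction lies.

Yes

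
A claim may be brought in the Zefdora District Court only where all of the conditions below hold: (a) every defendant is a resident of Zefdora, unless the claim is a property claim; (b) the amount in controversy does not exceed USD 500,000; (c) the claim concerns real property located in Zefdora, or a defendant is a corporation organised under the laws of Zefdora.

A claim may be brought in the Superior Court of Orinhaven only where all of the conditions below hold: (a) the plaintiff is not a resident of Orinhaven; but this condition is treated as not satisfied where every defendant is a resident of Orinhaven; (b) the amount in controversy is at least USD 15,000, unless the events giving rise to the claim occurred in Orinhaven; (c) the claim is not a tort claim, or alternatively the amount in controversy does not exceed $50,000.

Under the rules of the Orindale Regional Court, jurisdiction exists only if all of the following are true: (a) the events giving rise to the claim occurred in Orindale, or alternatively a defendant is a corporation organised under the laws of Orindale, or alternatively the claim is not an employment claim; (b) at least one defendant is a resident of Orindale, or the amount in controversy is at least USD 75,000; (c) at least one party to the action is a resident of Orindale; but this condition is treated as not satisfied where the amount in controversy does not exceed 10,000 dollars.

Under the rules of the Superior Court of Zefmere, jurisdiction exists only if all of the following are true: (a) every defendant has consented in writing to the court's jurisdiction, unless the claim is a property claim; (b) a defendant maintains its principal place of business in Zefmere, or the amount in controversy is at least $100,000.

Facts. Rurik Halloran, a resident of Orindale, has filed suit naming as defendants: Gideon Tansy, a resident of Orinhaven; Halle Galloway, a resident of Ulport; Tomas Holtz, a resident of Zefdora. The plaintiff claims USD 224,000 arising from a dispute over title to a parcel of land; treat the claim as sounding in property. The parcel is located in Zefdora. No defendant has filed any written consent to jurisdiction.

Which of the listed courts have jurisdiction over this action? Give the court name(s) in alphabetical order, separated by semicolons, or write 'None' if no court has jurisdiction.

The Zefdora District Court:
  (a) The defendants reside as follows — Gideon Tansy in Orinhaven, Halle Galloway in Ulport, Tomas Holtz in Zefdora — not all in Zefdora. But the claim is a property claim, and the 'unless' clause therefore excuses the requirement. Met.
  (b) The amount in controversy is $224,000, within the USD 500,000 ceiling. Condition met.
  (c) The property lies in Zefdora, so one alternative holds. Condition met.
  → All conditions met; jurisdiction exists.
The Superior Court of Orinhaven:
  (a) The plaintiff resides in Orindale, which is not Orinhaven. The carve-out does not apply: the defendants reside as follows — Gideon Tansy in Orinhaven, Halle Galloway in Ulport, Tomas Holtz in Zefdora — not all in Orinhaven. Met.
  (b) The amount in controversy is 224,000 dollars, which meets the 15,000 dollars floor. Met.
  (c) The claim is a property claim, not a tort claim, which satisfies one of the alternatives. Condition met.
  → All conditions met; jurisdiction exists.
The Orindale Regional Court:
  (a) The claim is a property claim, not an employment claim, so one alternative holds. Satisfied.
  (b) The amount in controversy is 224,000 dollars, which meets the $75,000 floor, which satisfies one of the alternatives. Satisfied.
  (c) Rurik Halloran resides in Orindale. The carve-out does not apply: the amount in controversy is $224,000, above the 10,000 dollars ceiling. Satisfied.
  → Every requirement is satisfied — jurisdiction.
The Superior Court of Zefmere:
  (a) No such written consent has been filed. But the claim is a property claim, and the 'unless' clause therefore excuses the requirement. Satisfied.
  (b) The amount in controversy is 224,000 dollars, which meets the 100,000 dollars floor, which satisfies one of the alternatives. Met.
  → The court has jurisdiction.

the Orindale Regional Court; the Superior Court of Orinhaven; the Superior Court of Zefmere; the Zefdora District Court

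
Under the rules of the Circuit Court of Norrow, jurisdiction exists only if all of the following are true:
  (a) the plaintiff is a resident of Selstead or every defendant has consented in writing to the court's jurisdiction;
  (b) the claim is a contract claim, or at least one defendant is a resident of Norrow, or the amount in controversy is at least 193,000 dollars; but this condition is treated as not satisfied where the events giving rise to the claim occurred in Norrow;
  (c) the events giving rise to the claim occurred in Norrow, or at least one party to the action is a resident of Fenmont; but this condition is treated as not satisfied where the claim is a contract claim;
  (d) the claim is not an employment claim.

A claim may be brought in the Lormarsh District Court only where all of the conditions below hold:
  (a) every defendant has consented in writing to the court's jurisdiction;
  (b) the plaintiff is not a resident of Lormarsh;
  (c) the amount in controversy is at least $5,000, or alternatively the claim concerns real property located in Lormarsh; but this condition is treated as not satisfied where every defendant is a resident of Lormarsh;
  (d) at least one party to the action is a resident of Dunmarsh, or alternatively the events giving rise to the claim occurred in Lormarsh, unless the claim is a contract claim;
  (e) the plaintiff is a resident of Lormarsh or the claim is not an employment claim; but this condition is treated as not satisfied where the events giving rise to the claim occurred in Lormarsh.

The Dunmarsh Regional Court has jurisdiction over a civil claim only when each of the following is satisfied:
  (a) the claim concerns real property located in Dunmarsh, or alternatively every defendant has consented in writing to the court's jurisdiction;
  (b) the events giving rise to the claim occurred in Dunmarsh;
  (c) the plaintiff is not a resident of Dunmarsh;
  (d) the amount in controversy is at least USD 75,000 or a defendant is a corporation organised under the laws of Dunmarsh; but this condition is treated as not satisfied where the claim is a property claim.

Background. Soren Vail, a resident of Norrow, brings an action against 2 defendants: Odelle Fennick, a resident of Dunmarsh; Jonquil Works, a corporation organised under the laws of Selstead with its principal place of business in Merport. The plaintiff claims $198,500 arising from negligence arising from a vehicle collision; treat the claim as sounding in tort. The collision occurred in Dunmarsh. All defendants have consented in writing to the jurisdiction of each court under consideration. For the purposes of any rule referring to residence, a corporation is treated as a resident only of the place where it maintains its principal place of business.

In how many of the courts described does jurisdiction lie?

2

The Circuit Court of Norrow:
  (a) Every defendant has filed written consent, so one alternative holds. Satisfied.
  (b) The amount in controversy is 198,500 dollars, which meets the 193,000 dollars floor, so one alternative holds. And the carve-out is inapplicable — the operative events occurred in Dunmarsh, not Norrow. Condition met.
  (c) The operative events occurred in Dunmarsh, not Norrow; no party resides in Fenmont — every alternative fails. Fails.
  (d) The claim is a tort claim, not an employment claim. Met.
  → At least one condition fails; no jurisdiction.
The Lormarsh District Court:
  (a) Every defendant has filed written consent. Condition met.
  (b) The plaintiff resides in Norrow, which is not Lormarsh. Satisfied.
  (c) The amount in controversy is 198,500 dollars, which meets the USD 5,000 floor — that alternative is enough. And the carve-out is inapplicable — the defendants reside as follows — Odelle Fennick in Dunmarsh, Jonquil Works in Merport — not all in Lormarsh. Met.
  (d) Odelle Fennick resides in Dunmarsh — that alternative is enough. Met.
  (e) The claim is a tort claim, not an employment claim, so this disjunct is met. The exception is not triggered, since the operative events occurred in Dunmarsh, not Lormarsh. Satisfied.
  → The court has jurisdiction.
The Dunmarsh Regional Court:
  (a) Every defendant has filed written consent — that alternative is enough. Satisfied.
  (b) The operative events occurred in Dunmarsh. Condition met.
  (c) The plaintiff resides in Norrow, which is not Dunmarsh. Met.
  (d) The amount in controversy is $198,500, which meets the USD 75,000 floor, so one alternative holds. And the carve-out is inapplicable — the claim is a tort claim, not a property claim. Condition met.
  → The court has jurisdiction.
Courts with jurisdiction: the Lormarsh District Court, the Dunmarsh Regional Court — 2 in total.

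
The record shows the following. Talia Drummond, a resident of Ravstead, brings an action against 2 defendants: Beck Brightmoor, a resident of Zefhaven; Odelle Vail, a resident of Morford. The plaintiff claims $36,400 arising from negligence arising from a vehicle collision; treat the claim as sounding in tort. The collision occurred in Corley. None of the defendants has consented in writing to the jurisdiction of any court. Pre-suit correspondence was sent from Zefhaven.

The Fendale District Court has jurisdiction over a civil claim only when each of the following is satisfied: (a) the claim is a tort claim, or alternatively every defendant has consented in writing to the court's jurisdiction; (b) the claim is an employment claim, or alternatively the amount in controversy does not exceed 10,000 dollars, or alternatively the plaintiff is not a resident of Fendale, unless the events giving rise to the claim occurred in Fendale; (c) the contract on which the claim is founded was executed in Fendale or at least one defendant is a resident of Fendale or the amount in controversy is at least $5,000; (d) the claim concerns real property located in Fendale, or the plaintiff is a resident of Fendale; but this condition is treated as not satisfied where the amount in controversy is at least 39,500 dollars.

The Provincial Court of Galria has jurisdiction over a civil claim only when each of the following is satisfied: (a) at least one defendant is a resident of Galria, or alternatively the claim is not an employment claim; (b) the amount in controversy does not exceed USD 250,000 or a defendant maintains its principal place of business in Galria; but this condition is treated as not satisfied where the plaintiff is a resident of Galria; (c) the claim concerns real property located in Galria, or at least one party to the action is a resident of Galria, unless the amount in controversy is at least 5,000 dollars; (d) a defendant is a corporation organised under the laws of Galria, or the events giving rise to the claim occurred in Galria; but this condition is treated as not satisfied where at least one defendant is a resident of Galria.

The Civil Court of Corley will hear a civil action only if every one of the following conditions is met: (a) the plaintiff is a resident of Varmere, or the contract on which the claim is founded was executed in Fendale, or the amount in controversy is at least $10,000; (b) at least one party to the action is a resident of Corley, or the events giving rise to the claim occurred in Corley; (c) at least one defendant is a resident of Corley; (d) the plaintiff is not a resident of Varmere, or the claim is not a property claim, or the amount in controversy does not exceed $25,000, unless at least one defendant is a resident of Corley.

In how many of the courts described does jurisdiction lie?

The Fendale District Court:
  (a) The claim is a tort claim — that alternative is enough. Condition met.
  (b) The plaintiff resides in Ravstead, which is not Fendale — that alternative is enough. Condition met.
  (c) The amount in controversy is USD 36,400, which meets the USD 5,000 floor, so this disjunct is met. Met.
  (d) The claim does not concern real property; the plaintiff resides in Ravstead, not Fendale — no alternative holds. Fails.
  → Not every requirement is met — no jurisdiction.
The Provincial Court of Galria:
  (a) The claim is a tort claim, not an employment claim, so this disjunct is met. Condition met.
  (b) The amount in controversy is 36,400 dollars, within the $250,000 ceiling, so one alternative holds. The exception is not triggered, since the plaintiff resides in Ravstead, not Galria. Condition met.
  (c) The claim does not concern real property; no party resides in Galria — every alternative fails. The proviso rescues it, though: the amount in controversy is USD 36,400, which meets the $5,000 floor. Condition met.
  (d) No defendant is a corporation; the operative events occurred in Corley, not Galria — none of the alternatives is met. Condition not met.
  → No jurisdiction.
The Civil Court of Corley:
  (a) The amount in controversy is 36,400 dollars, which meets the USD 10,000 floor — that alternative is enough. Satisfied.
  (b) The operative events occurred in Corley, which satisfies one of the alternatives. Condition met.
  (c) No defendant resides in Corley (they reside in Zefhaven, Morford). Not met.
  (d) The plaintiff resides in Ravstead, which is not Varmere, which satisfies one of the alternatives. Met.
  → The court lacks jurisdiction.
No court satisfies all of its conditions.

0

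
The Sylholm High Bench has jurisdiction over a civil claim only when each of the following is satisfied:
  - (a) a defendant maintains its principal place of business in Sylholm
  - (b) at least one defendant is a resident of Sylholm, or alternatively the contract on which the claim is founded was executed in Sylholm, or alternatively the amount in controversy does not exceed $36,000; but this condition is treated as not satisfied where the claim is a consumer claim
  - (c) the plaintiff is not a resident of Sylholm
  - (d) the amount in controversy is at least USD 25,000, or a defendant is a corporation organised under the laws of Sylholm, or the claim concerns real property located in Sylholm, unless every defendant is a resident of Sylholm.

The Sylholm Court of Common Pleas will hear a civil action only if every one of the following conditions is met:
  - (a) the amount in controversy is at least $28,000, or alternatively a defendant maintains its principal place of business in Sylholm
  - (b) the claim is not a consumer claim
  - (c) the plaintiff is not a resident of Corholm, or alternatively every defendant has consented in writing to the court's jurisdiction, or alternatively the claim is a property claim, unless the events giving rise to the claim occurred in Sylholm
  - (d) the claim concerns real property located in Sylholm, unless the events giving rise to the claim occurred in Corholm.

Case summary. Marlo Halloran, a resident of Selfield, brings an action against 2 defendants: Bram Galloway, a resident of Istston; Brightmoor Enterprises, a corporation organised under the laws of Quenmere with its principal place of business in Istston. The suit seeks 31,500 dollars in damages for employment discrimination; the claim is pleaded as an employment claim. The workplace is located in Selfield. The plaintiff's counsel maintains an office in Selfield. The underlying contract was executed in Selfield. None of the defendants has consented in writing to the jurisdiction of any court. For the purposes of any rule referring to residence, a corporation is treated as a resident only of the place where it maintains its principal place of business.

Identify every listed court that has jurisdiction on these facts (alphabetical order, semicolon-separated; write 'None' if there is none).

The Sylholm High Bench:
  (a) The corporate defendant(s) have their principal place of business in Istston, not Sylholm. Condition not met.
  (b) The amount in controversy is USD 31,500, within the USD 36,000 ceiling, so one alternative holds. The exception is not triggered, since the claim is an employment claim, not a consumer claim. Satisfied.
  (c) The plaintiff resides in Selfield, which is not Sylholm. Met.
  (d) The amount in controversy is $31,500, which meets the 25,000 dollars floor, which satisfies one of the alternatives. Condition met.
  → Not every requirement is met — no jurisdiction.
The Sylholm Court of Common Pleas:
  (a) The amount in controversy is 31,500 dollars, which meets the $28,000 floor, so one alternative holds. Satisfied.
  (b) The claim is an employment claim, not a consumer claim. Satisfied.
  (c) The plaintiff resides in Selfield, which is not Corholm — that alternative is enough. Satisfied.
  (d) The claim does not concern real property. And the operative events occurred in Selfield, not Corholm, so the proviso does not save it. Condition not met.
  → At least one condition fails; no jurisdiction.

None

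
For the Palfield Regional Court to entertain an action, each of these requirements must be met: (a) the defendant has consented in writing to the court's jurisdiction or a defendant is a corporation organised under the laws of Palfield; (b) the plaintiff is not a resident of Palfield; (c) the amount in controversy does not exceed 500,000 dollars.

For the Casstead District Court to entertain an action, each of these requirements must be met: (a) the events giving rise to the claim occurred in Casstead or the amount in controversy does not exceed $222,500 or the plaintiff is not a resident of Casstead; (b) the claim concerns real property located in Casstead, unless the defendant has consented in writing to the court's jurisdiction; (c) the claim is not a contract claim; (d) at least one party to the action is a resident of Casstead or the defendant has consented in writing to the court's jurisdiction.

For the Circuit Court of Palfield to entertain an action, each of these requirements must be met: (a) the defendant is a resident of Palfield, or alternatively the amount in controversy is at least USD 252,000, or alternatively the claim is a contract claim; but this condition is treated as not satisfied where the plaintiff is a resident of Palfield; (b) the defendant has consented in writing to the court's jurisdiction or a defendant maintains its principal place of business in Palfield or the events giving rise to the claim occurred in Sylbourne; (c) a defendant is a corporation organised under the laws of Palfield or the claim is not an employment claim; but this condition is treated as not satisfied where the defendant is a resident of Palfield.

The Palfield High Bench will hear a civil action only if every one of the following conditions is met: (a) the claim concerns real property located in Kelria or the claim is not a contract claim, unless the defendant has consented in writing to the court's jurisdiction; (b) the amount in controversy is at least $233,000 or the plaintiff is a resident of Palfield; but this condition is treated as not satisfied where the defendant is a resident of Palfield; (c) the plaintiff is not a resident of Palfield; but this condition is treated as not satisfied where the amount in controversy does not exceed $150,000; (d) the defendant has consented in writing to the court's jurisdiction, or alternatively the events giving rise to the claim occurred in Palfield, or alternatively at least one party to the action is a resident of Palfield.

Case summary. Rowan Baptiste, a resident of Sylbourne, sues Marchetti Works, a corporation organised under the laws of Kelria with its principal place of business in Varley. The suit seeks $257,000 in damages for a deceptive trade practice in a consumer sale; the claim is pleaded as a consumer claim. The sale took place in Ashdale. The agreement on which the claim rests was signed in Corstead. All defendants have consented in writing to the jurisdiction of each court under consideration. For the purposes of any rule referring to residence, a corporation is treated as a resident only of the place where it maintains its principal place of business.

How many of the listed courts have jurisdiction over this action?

The Palfield Regional Court:
  (a) Every defendant has filed written consent, so this disjunct is met. Condition met.
  (b) The plaintiff resides in Sylbourne, which is not Palfield. Condition met.
  (c) The amount in controversy is USD 257,000, within the 500,000 dollars ceiling. Met.
  → All conditions met; jurisdiction exists.
The Casstead District Court:
  (a) The plaintiff resides in Sylbourne, which is not Casstead, which satisfies one of the alternatives. Condition met.
  (b) The claim does not concern real property. The proviso rescues it, though: every defendant has filed written consent. Satisfied.
  (c) The claim is a consumer claim, not a contract claim. Satisfied.
  (d) Every defendant has filed written consent — that alternative is enough. Condition met.
  → Every requirement is satisfied — jurisdiction.
The Circuit Court of Palfield:
  (a) The amount in controversy is 257,000 dollars, which meets the 252,000 dollars floor, so this disjunct is met. And the carve-out is inapplicable — the plaintiff resides in Sylbourne, not Palfield. Satisfied.
  (b) Every defendant has filed written consent, so one alternative holds. Satisfied.
  (c) The claim is a consumer claim, not an employment claim, so this disjunct is met. The carve-out does not apply: the defendant resides in Varley, not Palfield. Satisfied.
  → Jurisdiction lies.
The Palfield High Bench:
  (a) The claim is a consumer claim, not a contract claim — that alternative is enough. Satisfied.
  (b) The amount in controversy is $257,000, which meets the 233,000 dollars floor, so one alternative holds. And the carve-out is inapplicable — the defendant resides in Varley, not Palfield. Condition met.
  (c) The plaintiff resides in Sylbourne, which is not Palfield. The carve-out does not apply: the amount in controversy is $257,000, above the 150,000 dollars ceiling. Met.
  (d) Every defendant has filed written consent, which satisfies one of the alternatives. Satisfied.
  → The court has jurisdiction.
Courts with jurisdiction: the Palfield Regional Court, the Casstead District Court, the Circuit Court of Palfield, the Palfield High Bench — 4 in total.

4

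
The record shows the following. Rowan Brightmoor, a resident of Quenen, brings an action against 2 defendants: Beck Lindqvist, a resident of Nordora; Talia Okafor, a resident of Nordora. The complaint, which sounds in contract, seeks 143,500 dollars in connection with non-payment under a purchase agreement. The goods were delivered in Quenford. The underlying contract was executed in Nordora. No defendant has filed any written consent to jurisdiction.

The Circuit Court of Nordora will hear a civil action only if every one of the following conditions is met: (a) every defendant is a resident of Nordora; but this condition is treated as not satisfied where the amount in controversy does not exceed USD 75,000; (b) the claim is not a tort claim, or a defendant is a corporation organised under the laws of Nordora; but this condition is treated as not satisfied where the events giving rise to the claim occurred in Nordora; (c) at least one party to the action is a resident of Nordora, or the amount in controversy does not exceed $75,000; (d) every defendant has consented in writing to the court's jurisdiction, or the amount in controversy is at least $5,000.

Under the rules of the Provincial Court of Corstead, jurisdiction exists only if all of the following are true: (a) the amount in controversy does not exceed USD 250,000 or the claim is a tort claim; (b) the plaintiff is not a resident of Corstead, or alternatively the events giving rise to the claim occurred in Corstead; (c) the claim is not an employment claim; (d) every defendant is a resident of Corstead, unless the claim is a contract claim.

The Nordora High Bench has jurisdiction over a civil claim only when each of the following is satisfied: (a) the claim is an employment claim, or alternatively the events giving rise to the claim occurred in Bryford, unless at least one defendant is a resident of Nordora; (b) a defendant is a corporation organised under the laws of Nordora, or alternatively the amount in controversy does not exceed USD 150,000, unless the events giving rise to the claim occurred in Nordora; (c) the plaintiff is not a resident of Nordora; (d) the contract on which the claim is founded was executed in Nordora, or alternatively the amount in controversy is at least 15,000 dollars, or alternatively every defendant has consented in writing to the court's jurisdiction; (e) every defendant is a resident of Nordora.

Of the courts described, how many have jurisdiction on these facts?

3

The Circuit Court of Nordora:
  (a) The defendants reside as follows — Beck Lindqvist in Nordora, Talia Okafor in Nordora — all in Nordora. And the carve-out is inapplicable — the amount in controversy is USD 143,500, above the 75,000 dollars ceiling. Satisfied.
  (b) The claim is a contract claim, not a tort claim, which satisfies one of the alternatives. The carve-out does not apply: the operative events occurred in Quenford, not Nordora. Met.
  (c) Beck Lindqvist resides in Nordora — that alternative is enough. Satisfied.
  (d) The amount in controversy is USD 143,500, which meets the $5,000 floor, which satisfies one of the alternatives. Condition met.
  → Jurisdiction lies.
The Provincial Court of Corstead:
  (a) The amount in controversy is USD 143,500, within the USD 250,000 ceiling, so one alternative holds. Condition met.
  (b) The plaintiff resides in Quenen, which is not Corstead, so one alternative holds. Met.
  (c) The claim is a contract claim, not an employment claim. Condition met.
  (d) The defendants reside as follows — Beck Lindqvist in Nordora, Talia Okafor in Nordora — not all in Corstead. The proviso rescues it, though: the claim is a contract claim. Met.
  → The court has jurisdiction.
The Nordora High Bench:
  (a) The claim is a contract claim, not an employment claim; the operative events occurred in Quenford, not Bryford — no alternative holds. The proviso rescues it, though: Beck Lindqvist resides in Nordora. Met.
  (b) The amount in controversy is 143,500 dollars, within the $150,000 ceiling, so this disjunct is met. Met.
  (c) The plaintiff resides in Quenen, which is not Nordora. Satisfied.
  (d) The contract was executed in Nordora, which satisfies one of the alternatives. Met.
  (e) The defendants reside as follows — Beck Lindqvist in Nordora, Talia Okafor in Nordora — all in Nordora. Met.
  → The court has jurisdiction.
Courts with jurisdiction: the Circuit Court of Nordora, the Provincial Court of Corstead, the Nordora High Bench — 3 in total.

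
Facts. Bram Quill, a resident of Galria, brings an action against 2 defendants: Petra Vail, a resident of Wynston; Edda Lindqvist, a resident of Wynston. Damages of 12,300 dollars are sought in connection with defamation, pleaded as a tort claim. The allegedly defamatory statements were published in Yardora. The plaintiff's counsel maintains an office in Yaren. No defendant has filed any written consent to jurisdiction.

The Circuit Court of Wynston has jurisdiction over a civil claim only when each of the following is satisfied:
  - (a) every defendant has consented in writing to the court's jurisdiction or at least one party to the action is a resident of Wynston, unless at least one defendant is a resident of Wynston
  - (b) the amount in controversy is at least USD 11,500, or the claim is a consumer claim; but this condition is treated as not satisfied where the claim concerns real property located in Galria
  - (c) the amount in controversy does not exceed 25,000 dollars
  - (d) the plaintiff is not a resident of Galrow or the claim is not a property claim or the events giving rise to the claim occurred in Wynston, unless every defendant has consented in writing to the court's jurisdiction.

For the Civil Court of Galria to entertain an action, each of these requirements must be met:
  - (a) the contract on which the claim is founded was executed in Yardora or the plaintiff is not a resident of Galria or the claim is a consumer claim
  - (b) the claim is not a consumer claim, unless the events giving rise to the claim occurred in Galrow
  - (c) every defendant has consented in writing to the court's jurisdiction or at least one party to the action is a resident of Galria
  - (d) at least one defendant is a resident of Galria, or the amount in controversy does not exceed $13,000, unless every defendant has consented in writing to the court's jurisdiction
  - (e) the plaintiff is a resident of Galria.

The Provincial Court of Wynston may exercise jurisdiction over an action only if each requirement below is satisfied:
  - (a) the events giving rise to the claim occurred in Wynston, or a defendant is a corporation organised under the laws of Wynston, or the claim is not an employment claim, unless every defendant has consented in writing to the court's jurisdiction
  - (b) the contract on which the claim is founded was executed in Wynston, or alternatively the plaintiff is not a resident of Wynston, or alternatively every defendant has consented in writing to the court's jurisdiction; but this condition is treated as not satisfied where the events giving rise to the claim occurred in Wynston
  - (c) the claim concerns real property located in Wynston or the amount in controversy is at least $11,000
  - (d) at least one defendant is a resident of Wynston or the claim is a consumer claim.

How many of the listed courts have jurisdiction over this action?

2

The Circuit Court of Wynston:
  (a) Petra Vail resides in Wynston — that alternative is enough. Condition met.
  (b) The amount in controversy is $12,300, which meets the $11,500 floor, which satisfies one of the alternatives. The carve-out does not apply: the claim does not concern real property. Satisfied.
  (c) The amount in controversy is 12,300 dollars, within the $25,000 ceiling. Satisfied.
  (d) The plaintiff resides in Galria, which is not Galrow, which satisfies one of the alternatives. Met.
  → Jurisdiction lies.
The Civil Court of Galria:
  (a) No contract (and hence no place of execution) is alleged; the plaintiff resides in Galria; the claim is a tort claim, not a consumer claim — every alternative fails. Not met.
  (b) The claim is a tort claim, not a consumer claim. Met.
  (c) Bram Quill resides in Galria, so one alternative holds. Condition met.
  (d) The amount in controversy is USD 12,300, within the $13,000 ceiling, so one alternative holds. Satisfied.
  (e) The plaintiff resides in Galria. Met.
  → No jurisdiction.
The Provincial Court of Wynston:
  (a) The claim is a tort claim, not an employment claim, so one alternative holds. Met.
  (b) The plaintiff resides in Galria, which is not Wynston, so one alternative holds. The carve-out does not apply: the operative events occurred in Yardora, not Wynston. Condition met.
  (c) The amount in controversy is USD 12,300, which meets the USD 11,000 floor, which satisfies one of the alternatives. Satisfied.
  (d) Petra Vail resides in Wynston, which satisfies one of the alternatives. Met.
  → All conditions met; jurisdiction exists.
Courts with jurisdiction: the Circuit Court of Wynston, the Provincial Court of Wynston — 2 in total.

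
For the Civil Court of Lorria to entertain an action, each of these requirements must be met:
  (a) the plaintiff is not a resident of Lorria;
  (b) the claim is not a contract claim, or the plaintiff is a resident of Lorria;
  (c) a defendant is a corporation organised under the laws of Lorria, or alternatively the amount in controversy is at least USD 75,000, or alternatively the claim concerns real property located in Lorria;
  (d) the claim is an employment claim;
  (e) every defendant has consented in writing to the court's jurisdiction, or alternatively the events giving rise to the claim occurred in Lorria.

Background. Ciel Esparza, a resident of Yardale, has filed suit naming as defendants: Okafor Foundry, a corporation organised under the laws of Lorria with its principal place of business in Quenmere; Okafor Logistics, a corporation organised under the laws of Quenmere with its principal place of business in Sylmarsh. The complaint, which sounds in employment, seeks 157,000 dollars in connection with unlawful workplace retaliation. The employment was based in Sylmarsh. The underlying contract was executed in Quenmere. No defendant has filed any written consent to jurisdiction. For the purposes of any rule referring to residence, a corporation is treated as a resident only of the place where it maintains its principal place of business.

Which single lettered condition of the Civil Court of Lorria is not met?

(e)

The Civil Court of Lorria:
  (a) The plaintiff resides in Yardale, which is not Lorria. Satisfied.
  (b) The claim is an employment claim, not a contract claim, so this disjunct is met. Satisfied.
  (c) Okafor Foundry is organised under the laws of Lorria, so this disjunct is met. Met.
  (d) The claim is an employment claim. Met.
  (e) No such written consent has been filed; the operative events occurred in Sylmarsh, not Lorria — no alternative holds. Not met.
Only condition (e) fails.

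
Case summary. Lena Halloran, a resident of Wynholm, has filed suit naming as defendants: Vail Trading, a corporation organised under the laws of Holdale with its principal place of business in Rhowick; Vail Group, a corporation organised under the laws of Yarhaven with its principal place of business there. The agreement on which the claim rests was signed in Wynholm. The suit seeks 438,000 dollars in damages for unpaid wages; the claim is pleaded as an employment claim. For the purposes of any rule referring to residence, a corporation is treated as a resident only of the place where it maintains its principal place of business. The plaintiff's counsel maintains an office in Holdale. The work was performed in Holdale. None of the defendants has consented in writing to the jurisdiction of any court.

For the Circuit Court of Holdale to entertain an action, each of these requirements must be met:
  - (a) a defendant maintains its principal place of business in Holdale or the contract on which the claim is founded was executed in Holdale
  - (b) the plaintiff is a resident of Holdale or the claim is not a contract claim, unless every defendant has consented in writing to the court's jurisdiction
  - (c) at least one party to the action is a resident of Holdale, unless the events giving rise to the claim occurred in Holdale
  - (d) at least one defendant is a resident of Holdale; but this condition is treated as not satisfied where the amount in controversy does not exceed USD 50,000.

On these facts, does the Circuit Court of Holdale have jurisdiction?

No

The Circuit Court of Holdale:
  (a) The corporate defendant(s) have their principal place of business in Rhowick, Yarhaven, not Holdale; the contract was executed in Wynholm, not Holdale — every alternative fails. Not met.
  (b) The claim is an employment claim, not a contract claim, which satisfies one of the alternatives. Met.
  (c) No party resides in Holdale. The proviso rescues it, though: the operative events occurred in Holdale. Condition met.
  (d) No defendant resides in Holdale (they reside in Rhowick, Yarhaven). Condition not met.
  → No jurisdiction.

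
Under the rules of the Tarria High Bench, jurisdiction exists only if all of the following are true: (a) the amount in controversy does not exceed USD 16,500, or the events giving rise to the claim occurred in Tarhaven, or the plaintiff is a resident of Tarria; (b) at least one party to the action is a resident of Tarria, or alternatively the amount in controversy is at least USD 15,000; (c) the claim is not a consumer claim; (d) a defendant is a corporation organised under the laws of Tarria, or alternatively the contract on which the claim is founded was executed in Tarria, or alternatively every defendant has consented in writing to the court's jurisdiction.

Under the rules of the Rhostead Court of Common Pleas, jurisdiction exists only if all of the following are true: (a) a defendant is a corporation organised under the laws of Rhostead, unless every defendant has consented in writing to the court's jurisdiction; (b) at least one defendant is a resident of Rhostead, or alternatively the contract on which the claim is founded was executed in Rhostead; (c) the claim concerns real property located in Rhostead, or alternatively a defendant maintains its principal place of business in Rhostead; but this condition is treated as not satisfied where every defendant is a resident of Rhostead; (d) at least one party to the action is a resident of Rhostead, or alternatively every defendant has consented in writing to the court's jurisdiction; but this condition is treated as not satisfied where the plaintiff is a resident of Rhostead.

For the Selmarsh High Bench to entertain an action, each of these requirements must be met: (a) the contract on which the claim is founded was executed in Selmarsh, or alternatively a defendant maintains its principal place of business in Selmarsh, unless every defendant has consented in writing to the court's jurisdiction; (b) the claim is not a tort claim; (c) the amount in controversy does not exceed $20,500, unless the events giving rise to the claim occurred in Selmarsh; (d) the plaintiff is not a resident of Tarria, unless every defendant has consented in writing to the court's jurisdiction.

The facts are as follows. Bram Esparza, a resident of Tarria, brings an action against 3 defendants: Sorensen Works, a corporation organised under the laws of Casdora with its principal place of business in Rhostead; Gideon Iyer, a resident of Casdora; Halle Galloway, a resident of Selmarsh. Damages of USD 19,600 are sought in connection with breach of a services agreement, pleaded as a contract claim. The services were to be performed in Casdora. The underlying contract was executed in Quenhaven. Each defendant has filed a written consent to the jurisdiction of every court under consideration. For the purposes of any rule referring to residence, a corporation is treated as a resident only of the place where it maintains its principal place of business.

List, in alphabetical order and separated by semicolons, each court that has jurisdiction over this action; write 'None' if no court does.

The Tarria High Bench:
  (a) The plaintiff resides in Tarria, which satisfies one of the alternatives. Satisfied.
  (b) Bram Esparza resides in Tarria, so one alternative holds. Condition met.
  (c) The claim is a contract claim, not a consumer claim. Condition met.
  (d) Every defendant has filed written consent — that alternative is enough. Satisfied.
  → All conditions met; jurisdiction exists.
The Rhostead Court of Common Pleas:
  (a) The corporate defendant(s) are organised in Casdora, not Rhostead. However, every defendant has filed written consent, so the 'unless' proviso supplies this condition. Satisfied.
  (b) Sorensen Works resides in Rhostead, so this disjunct is met. Condition met.
  (c) Sorensen Works has its principal place of business in Rhostead, so this disjunct is met. And the carve-out is inapplicable — the defendants reside as follows — Sorensen Works in Rhostead, Gideon Iyer in Casdora, Halle Galloway in Selmarsh — not all in Rhostead. Condition met.
  (d) Sorensen Works resides in Rhostead — that alternative is enough. And the carve-out is inapplicable — the plaintiff resides in Tarria, not Rhostead. Condition met.
  → Every requirement is satisfied — jurisdiction.
The Selmarsh High Bench:
  (a) The contract was executed in Quenhaven, not Selmarsh; the corporate defendant(s) have their principal place of business in Rhostead, not Selmarsh — no alternative holds. However, every defendant has filed written consent, so the 'unless' proviso supplies this condition. Satisfied.
  (b) The claim is a contract claim, not a tort claim. Condition met.
  (c) The amount in controversy is $19,600, within the $20,500 ceiling. Satisfied.
  (d) The plaintiff resides in Tarria. However, every defendant has filed written consent, so the 'unless' proviso supplies this condition. Met.
  → Jurisdiction lies.

the Rhostead Court of Common Pleas; the Selmarsh High Bench; the Tarria High Bench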